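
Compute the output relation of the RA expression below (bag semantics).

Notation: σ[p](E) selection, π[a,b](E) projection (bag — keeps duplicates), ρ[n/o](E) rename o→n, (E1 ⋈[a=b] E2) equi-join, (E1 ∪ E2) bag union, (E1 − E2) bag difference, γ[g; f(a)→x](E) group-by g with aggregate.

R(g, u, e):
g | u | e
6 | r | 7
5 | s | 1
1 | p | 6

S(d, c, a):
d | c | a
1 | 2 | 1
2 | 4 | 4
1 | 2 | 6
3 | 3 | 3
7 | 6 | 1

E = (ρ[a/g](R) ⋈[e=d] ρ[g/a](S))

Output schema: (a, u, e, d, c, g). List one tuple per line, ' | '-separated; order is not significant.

Row counts bottom-up:
  R → 3
  ρ[a/g](R) → 3
  S → 5
  ρ[g/a](S) → 5
  (ρ[a/g](R) ⋈[e=d] ρ[g/a](S)) → 3

== RESULT ==
a | u | e | d | c | g
5 | s | 1 | 1 | 2 | 1
5 | s | 1 | 1 | 2 | 6
6 | r | 7 | 7 | 6 | 1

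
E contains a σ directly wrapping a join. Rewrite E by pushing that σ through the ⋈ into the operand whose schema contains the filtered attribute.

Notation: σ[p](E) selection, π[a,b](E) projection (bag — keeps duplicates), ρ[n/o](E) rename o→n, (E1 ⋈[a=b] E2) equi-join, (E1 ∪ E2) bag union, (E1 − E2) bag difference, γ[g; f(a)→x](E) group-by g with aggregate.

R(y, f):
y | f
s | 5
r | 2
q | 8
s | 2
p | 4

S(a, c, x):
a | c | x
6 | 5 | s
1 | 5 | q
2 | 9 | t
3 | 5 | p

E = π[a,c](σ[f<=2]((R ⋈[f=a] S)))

σ filters on f, owned by the left side.
E' = π[a,c]((σ[f<=2](R) ⋈[f=a] S))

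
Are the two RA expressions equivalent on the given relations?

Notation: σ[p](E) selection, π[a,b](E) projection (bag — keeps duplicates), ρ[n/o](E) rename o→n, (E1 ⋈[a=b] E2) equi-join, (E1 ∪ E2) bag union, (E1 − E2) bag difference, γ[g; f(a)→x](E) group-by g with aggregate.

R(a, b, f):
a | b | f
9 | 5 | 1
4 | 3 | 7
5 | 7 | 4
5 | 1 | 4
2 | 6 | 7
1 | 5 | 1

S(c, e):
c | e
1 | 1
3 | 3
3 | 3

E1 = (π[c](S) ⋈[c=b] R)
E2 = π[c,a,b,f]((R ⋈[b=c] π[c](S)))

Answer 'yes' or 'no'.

E1 per-node cardinality:
  S → 3
  π[c](S) → 3
  R → 6
  (π[c](S) ⋈[c=b] R) → 3
E2 per-node cardinality:
  R → 6
  S → 3
  π[c](S) → 3
  (R ⋈[b=c] π[c](S)) → 3
  π[c,a,b,f]((R ⋈[b=c] π[c](S))) → 3

E1 and E2 produce the same multiset:
c | a | b | f
1 | 5 | 1 | 4
3 | 4 | 3 | 7
3 | 4 | 3 | 7

yes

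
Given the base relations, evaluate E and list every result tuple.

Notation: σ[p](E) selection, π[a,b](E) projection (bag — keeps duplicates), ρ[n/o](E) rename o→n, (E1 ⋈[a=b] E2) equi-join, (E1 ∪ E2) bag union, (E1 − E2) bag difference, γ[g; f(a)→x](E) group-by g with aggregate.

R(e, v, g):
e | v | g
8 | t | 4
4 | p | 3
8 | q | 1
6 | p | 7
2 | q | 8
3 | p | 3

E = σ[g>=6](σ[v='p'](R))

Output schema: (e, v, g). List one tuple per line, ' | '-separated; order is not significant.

Per-node cardinality:
  R → 6
  σ[v='p'](R) → 3
  σ[g>=6](σ[v='p'](R)) → 1

== RESULT ==
e | v | g
6 | p | 7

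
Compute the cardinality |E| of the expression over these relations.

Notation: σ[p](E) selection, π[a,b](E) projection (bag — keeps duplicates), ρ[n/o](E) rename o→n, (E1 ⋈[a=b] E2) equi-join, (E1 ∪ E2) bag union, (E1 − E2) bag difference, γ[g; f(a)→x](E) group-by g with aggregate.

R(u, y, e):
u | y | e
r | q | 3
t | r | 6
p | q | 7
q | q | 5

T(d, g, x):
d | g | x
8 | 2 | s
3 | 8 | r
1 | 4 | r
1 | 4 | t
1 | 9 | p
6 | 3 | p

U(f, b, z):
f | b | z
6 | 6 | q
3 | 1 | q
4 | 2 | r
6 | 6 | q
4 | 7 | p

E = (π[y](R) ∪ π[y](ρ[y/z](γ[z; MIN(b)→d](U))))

Row counts bottom-up:
  R → 4
  π[y](R) → 4
  U → 5
  γ[z; MIN(b)→d](U) → 3
  ρ[y/z](γ[z; MIN(b)→d](U)) → 3
  π[y](ρ[y/z](γ[z; MIN(b)→d](U))) → 3
  (π[y](R) ∪ π[y](ρ[y/z](γ[z; MIN(b)→d](U)))) → 7

|E| = 7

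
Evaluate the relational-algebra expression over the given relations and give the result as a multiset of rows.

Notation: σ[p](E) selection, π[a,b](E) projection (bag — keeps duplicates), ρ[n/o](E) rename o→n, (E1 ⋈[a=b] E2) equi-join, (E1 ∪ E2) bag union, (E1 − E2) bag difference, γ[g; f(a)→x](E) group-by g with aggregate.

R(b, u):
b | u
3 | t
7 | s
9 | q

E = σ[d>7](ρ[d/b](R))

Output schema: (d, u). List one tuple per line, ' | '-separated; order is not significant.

Stepwise |·|:
  R → 3
  ρ[d/b](R) → 3
  σ[d>7](ρ[d/b](R)) → 1

== RESULT ==
d | u
9 | q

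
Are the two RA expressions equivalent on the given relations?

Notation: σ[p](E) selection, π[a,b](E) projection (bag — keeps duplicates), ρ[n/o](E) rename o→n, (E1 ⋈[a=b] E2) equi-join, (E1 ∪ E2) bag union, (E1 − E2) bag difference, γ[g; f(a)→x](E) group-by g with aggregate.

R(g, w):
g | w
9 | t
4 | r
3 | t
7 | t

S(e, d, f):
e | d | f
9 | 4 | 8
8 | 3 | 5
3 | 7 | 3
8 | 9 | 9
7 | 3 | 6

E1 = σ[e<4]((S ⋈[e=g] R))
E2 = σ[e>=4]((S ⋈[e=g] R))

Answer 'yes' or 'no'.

E1 stepwise |·|:
  S → 5
  R → 4
  (S ⋈[e=g] R) → 3
  σ[e<4]((S ⋈[e=g] R)) → 1
E2 stepwise |·|:
  S → 5
  R → 4
  (S ⋈[e=g] R) → 3
  σ[e>=4]((S ⋈[e=g] R)) → 2

E1 result:
e | d | f | g | w
3 | 7 | 3 | 3 | t
E2 result:
e | d | f | g | w
7 | 3 | 6 | 7 | t
9 | 4 | 8 | 9 | t
Witness: (7, 3, 6, 7, 't') appears 0× in E1 but 1× in E2.

no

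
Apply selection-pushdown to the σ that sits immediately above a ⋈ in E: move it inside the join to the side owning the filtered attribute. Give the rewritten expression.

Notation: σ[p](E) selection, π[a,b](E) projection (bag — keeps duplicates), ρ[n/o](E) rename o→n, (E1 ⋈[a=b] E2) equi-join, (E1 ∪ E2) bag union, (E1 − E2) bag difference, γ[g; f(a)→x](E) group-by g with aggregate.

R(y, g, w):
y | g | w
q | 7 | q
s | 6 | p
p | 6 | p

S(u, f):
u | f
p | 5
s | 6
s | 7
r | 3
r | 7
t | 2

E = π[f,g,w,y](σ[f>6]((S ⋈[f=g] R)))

σ filters on f, owned by the left side.
E' = π[f,g,w,y]((σ[f>6](S) ⋈[f=g] R))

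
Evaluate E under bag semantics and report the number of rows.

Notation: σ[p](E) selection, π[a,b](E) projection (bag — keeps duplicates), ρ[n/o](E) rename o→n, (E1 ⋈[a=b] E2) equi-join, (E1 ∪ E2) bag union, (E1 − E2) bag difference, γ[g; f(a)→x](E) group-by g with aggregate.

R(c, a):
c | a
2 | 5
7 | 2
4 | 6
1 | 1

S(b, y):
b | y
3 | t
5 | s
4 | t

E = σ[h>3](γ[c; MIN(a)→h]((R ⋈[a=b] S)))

Subexpression sizes:
  R → 4
  S → 3
  (R ⋈[a=b] S) → 1
  γ[c; MIN(a)→h]((R ⋈[a=b] S)) → 1
  σ[h>3](γ[c; MIN(a)→h]((R ⋈[a=b] S))) → 1

|E| = 1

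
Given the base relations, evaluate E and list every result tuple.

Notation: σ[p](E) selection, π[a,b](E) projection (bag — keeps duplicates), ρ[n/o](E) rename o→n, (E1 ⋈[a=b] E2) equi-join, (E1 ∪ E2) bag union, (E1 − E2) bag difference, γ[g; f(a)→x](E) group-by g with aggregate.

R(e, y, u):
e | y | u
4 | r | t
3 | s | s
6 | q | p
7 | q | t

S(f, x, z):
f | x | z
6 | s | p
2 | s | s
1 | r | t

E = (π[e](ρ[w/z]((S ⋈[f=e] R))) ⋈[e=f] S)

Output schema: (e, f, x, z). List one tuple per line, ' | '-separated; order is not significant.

Row counts bottom-up:
  S → 3
  R → 4
  (S ⋈[f=e] R) → 1
  ρ[w/z]((S ⋈[f=e] R)) → 1
  π[e](ρ[w/z]((S ⋈[f=e] R))) → 1
  S → 3
  (π[e](ρ[w/z]((S ⋈[f=e] R))) ⋈[e=f] S) → 1

== RESULT ==
e | f | x | z
6 | 6 | s | p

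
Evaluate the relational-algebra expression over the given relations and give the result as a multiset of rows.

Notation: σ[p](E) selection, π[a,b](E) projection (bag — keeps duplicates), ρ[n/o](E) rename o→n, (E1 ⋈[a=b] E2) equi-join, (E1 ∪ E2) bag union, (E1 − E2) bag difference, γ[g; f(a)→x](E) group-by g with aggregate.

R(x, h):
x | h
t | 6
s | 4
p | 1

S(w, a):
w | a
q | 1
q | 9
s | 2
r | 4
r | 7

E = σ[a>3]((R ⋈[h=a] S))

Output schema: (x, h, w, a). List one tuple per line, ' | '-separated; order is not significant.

Stepwise |·|:
  R → 3
  S → 5
  (R ⋈[h=a] S) → 2
  σ[a>3]((R ⋈[h=a] S)) → 1

== RESULT ==
x | h | w | a
s | 4 | r | 4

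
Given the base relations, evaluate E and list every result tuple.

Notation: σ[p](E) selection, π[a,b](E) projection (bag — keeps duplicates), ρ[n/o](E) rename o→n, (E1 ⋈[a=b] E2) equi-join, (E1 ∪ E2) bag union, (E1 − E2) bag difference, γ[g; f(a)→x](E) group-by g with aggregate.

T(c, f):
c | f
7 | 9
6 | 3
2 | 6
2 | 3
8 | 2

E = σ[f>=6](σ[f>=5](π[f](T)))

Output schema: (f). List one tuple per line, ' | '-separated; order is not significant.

Row counts bottom-up:
  T → 5
  π[f](T) → 5
  σ[f>=5](π[f](T)) → 2
  σ[f>=6](σ[f>=5](π[f](T))) → 2

== RESULT ==
f
6
9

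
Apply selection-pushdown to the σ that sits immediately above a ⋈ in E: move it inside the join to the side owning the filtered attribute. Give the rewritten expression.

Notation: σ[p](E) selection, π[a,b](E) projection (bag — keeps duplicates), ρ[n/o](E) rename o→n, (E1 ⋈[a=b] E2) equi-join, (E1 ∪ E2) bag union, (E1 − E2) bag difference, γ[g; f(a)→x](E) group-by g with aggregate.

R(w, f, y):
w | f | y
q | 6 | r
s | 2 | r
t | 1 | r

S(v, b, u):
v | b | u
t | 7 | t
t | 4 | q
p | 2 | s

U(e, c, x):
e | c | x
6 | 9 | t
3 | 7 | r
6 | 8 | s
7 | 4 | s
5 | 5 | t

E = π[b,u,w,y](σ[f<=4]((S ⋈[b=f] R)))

σ filters on f, owned by the right side.
E' = π[b,u,w,y]((S ⋈[b=f] σ[f<=4](R)))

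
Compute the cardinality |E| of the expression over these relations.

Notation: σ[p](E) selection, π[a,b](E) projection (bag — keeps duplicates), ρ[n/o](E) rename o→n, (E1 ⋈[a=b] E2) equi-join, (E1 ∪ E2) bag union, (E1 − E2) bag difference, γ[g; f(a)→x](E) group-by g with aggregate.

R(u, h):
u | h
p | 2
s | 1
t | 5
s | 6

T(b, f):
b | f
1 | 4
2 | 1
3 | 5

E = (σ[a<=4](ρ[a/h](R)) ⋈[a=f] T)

Per-node cardinality:
  R → 4
  ρ[a/h](R) → 4
  σ[a<=4](ρ[a/h](R)) → 2
  T → 3
  (σ[a<=4](ρ[a/h](R)) ⋈[a=f] T) → 1

|E| = 1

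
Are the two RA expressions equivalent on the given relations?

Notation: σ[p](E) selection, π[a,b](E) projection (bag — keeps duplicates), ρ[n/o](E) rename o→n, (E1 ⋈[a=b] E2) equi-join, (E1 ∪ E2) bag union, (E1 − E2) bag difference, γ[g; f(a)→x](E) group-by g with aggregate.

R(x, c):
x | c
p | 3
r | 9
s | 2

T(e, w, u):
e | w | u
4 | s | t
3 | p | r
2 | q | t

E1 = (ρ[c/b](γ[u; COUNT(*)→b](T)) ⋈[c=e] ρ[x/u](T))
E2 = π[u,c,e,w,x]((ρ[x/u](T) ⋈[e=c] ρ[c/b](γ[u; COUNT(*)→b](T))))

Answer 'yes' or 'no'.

E1 stepwise |·|:
  T → 3
  γ[u; COUNT(*)→b](T) → 2
  ρ[c/b](γ[u; COUNT(*)→b](T)) → 2
  T → 3
  ρ[x/u](T) → 3
  (ρ[c/b](γ[u; COUNT(*)→b](T)) ⋈[c=e] ρ[x/u](T)) → 1
E2 stepwise |·|:
  T → 3
  ρ[x/u](T) → 3
  T → 3
  γ[u; COUNT(*)→b](T) → 2
  ρ[c/b](γ[u; COUNT(*)→b](T)) → 2
  (ρ[x/u](T) ⋈[e=c] ρ[c/b](γ[u; COUNT(*)→b](T))) → 1
  π[u,c,e,w,x]((ρ[x/u](T) ⋈[e=c] ρ[c/b](γ[u; COUNT(*)→b](T)))) → 1

E1 and E2 produce the same multiset:
u | c | e | w | x
t | 2 | 2 | q | t

yes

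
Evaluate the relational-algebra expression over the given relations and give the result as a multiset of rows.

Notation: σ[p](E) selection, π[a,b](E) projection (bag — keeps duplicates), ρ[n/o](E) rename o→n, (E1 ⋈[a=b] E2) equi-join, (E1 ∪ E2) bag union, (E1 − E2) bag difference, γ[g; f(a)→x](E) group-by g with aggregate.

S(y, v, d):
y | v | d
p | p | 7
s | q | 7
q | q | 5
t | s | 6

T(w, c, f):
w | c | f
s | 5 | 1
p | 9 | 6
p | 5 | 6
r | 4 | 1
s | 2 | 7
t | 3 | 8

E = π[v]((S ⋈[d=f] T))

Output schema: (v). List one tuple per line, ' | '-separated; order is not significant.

Row counts bottom-up:
  S → 4
  T → 6
  (S ⋈[d=f] T) → 4
  π[v]((S ⋈[d=f] T)) → 4

== RESULT ==
v
p
q
s
s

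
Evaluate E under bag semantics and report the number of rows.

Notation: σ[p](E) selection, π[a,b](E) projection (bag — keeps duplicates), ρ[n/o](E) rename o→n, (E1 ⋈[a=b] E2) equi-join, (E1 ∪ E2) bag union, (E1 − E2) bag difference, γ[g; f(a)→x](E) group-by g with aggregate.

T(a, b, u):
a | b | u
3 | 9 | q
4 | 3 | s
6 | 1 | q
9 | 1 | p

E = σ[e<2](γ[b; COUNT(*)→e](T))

Subexpression sizes:
  T → 4
  γ[b; COUNT(*)→e](T) → 3
  σ[e<2](γ[b; COUNT(*)→e](T)) → 2

|E| = 2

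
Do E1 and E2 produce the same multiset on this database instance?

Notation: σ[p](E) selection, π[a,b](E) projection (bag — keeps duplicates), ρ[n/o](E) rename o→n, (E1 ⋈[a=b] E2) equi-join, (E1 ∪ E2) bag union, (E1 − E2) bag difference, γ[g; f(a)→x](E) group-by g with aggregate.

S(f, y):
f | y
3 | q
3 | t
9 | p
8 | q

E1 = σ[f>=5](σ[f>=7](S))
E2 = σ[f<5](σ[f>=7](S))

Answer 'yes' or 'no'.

E1 per-node cardinality:
  S → 4
  σ[f>=7](S) → 2
  σ[f>=5](σ[f>=7](S)) → 2
E2 per-node cardinality:
  S → 4
  σ[f>=7](S) → 2
  σ[f<5](σ[f>=7](S)) → 0

E1 result:
f | y
8 | q
9 | p
E2 result:
f | y
(0 rows)
Witness: (8, 'q') appears 1× in E1 but 0× in E2.

no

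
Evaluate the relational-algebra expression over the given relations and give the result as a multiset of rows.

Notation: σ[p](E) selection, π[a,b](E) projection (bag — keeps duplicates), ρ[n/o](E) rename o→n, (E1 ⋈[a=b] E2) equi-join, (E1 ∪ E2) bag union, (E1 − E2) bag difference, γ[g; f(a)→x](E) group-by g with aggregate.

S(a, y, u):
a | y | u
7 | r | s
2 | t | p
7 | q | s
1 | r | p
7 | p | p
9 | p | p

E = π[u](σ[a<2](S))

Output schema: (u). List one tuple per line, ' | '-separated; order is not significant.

Row counts bottom-up:
  S → 6
  σ[a<2](S) → 1
  π[u](σ[a<2](S)) → 1

== RESULT ==
u
p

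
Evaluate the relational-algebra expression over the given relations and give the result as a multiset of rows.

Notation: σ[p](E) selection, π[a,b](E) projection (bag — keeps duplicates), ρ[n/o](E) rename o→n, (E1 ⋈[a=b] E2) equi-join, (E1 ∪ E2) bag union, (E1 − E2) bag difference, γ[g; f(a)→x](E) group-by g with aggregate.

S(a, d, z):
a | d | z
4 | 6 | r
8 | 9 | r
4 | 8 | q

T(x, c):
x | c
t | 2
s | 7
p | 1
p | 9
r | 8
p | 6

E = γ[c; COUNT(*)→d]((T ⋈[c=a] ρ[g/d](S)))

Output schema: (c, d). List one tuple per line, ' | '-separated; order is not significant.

Per-node cardinality:
  T → 6
  S → 3
  ρ[g/d](S) → 3
  (T ⋈[c=a] ρ[g/d](S)) → 1
  γ[c; COUNT(*)→d]((T ⋈[c=a] ρ[g/d](S))) → 1

== RESULT ==
c | d
8 | 1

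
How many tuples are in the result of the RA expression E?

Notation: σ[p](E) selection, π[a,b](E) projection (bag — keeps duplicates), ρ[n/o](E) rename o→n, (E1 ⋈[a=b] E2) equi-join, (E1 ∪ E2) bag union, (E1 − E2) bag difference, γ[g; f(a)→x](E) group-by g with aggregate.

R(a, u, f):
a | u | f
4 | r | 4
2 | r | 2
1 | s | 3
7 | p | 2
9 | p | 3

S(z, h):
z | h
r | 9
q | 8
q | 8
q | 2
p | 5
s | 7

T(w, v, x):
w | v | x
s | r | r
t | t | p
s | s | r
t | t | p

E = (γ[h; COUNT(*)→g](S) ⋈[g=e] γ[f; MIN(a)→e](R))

Per-node cardinality:
  S → 6
  γ[h; COUNT(*)→g](S) → 5
  R → 5
  γ[f; MIN(a)→e](R) → 3
  (γ[h; COUNT(*)→g](S) ⋈[g=e] γ[f; MIN(a)→e](R)) → 5

|E| = 5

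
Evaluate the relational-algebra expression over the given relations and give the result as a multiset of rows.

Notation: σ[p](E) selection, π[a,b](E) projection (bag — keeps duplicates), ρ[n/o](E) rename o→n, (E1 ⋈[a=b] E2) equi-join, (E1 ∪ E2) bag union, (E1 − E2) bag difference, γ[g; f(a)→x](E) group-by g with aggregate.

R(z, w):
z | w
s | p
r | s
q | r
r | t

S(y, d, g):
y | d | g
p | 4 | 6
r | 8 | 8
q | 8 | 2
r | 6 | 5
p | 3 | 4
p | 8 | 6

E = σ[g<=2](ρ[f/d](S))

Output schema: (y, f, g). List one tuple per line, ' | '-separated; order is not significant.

Subexpression sizes:
  S → 6
  ρ[f/d](S) → 6
  σ[g<=2](ρ[f/d](S)) → 1

== RESULT ==
y | f | g
q | 8 | 2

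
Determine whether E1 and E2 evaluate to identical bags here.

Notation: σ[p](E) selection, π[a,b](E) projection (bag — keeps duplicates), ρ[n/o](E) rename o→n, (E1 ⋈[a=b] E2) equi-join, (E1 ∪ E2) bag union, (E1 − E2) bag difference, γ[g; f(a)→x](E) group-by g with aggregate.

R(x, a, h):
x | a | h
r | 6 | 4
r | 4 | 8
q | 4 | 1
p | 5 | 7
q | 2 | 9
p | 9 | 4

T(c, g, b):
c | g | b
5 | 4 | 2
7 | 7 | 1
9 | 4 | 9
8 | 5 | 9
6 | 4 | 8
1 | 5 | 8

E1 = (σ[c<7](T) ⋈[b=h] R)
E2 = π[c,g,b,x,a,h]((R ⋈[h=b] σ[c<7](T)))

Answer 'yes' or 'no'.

E1 subexpression sizes:
  T → 6
  σ[c<7](T) → 3
  R → 6
  (σ[c<7](T) ⋈[b=h] R) → 2
E2 subexpression sizes:
  R → 6
  T → 6
  σ[c<7](T) → 3
  (R ⋈[h=b] σ[c<7](T)) → 2
  π[c,g,b,x,a,h]((R ⋈[h=b] σ[c<7](T))) → 2

E1 and E2 produce the same multiset:
c | g | b | x | a | h
1 | 5 | 8 | r | 4 | 8
6 | 4 | 8 | r | 4 | 8

yes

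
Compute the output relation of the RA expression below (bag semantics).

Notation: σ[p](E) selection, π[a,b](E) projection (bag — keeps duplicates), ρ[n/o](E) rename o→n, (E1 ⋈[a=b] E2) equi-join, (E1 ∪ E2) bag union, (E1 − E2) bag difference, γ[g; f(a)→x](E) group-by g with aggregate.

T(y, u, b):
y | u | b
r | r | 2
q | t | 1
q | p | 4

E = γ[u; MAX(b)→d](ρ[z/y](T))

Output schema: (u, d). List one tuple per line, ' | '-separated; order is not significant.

Per-node cardinality:
  T → 3
  ρ[z/y](T) → 3
  γ[u; MAX(b)→d](ρ[z/y](T)) → 3

== RESULT ==
u | d
p | 4
r | 2
t | 1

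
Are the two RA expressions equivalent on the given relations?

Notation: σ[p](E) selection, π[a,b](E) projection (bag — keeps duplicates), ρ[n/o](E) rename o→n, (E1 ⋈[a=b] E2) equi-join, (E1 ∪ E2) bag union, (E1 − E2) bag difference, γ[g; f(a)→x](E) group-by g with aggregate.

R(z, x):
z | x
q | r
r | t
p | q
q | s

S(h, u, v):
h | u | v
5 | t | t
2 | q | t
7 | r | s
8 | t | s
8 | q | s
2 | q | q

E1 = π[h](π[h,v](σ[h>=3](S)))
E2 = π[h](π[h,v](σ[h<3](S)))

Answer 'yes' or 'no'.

E1 subexpression sizes:
  S → 6
  σ[h>=3](S) → 4
  π[h,v](σ[h>=3](S)) → 4
  π[h](π[h,v](σ[h>=3](S))) → 4
E2 subexpression sizes:
  S → 6
  σ[h<3](S) → 2
  π[h,v](σ[h<3](S)) → 2
  π[h](π[h,v](σ[h<3](S))) → 2

E1 result:
h
5
7
8
8
E2 result:
h
2
2
Witness: (7,) appears 1× in E1 but 0× in E2.

no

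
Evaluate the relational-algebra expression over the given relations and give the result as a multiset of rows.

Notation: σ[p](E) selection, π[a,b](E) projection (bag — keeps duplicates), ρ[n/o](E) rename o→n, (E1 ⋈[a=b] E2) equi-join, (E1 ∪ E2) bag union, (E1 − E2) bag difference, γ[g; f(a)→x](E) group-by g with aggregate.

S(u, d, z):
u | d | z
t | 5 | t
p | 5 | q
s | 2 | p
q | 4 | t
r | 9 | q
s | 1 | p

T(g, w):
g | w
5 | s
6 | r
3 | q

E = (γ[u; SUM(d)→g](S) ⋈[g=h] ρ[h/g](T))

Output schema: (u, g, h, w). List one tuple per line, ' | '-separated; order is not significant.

Per-node cardinality:
  S → 6
  γ[u; SUM(d)→g](S) → 5
  T → 3
  ρ[h/g](T) → 3
  (γ[u; SUM(d)→g](S) ⋈[g=h] ρ[h/g](T)) → 3

== RESULT ==
u | g | h | w
p | 5 | 5 | s
s | 3 | 3 | q
t | 5 | 5 | s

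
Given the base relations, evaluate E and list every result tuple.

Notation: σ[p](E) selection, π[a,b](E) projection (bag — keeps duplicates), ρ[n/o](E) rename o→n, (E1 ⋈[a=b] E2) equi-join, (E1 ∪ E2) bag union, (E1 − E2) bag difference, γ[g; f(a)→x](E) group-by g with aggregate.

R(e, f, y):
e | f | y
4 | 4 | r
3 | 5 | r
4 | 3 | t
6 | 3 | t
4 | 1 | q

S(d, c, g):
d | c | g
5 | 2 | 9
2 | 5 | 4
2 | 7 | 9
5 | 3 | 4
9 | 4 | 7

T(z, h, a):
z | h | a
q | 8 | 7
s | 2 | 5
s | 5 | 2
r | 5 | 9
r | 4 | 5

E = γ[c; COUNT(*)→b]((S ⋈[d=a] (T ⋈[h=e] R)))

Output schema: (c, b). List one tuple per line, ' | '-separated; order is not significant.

Per-node cardinality:
  S → 5
  T → 5
  R → 5
  (T ⋈[h=e] R) → 3
  (S ⋈[d=a] (T ⋈[h=e] R)) → 6
  γ[c; COUNT(*)→b]((S ⋈[d=a] (T ⋈[h=e] R))) → 2

== RESULT ==
c | b
2 | 3
3 | 3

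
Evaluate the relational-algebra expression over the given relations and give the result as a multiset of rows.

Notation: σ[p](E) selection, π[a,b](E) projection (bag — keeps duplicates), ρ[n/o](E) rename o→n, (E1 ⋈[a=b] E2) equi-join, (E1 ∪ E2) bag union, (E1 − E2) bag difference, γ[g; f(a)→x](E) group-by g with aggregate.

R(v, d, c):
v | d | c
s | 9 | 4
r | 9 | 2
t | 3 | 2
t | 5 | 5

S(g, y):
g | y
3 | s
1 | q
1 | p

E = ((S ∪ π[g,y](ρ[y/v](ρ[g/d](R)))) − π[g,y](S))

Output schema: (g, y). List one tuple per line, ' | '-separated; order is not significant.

Subexpression sizes:
  S → 3
  R → 4
  ρ[g/d](R) → 4
  ρ[y/v](ρ[g/d](R)) → 4
  π[g,y](ρ[y/v](ρ[g/d](R))) → 4
  (S ∪ π[g,y](ρ[y/v](ρ[g/d](R)))) → 7
  S → 3
  π[g,y](S) → 3
  ((S ∪ π[g,y](ρ[y/v](ρ[g/d](R)))) − π[g,y](S)) → 4

== RESULT ==
g | y
3 | t
5 | t
9 | r
9 | s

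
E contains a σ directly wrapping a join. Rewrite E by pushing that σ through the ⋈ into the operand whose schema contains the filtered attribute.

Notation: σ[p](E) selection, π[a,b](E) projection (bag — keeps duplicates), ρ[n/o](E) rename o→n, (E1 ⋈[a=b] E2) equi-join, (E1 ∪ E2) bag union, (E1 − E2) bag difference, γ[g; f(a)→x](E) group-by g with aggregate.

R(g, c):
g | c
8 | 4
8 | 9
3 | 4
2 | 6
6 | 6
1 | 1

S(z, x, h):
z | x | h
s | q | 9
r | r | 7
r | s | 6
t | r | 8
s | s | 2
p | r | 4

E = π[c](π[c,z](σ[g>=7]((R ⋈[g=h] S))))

σ filters on g, owned by the left side.
E' = π[c](π[c,z]((σ[g>=7](R) ⋈[g=h] S)))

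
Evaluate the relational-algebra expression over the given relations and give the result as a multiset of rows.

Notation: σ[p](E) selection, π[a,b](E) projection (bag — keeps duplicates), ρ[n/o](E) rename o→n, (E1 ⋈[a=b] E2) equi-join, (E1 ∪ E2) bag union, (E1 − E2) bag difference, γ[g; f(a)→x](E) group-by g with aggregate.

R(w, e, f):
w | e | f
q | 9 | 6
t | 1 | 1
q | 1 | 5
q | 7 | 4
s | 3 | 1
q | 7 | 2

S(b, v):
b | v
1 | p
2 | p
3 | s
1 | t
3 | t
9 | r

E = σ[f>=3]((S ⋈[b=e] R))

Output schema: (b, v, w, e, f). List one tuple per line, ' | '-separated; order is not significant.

Row counts bottom-up:
  S → 6
  R → 6
  (S ⋈[b=e] R) → 7
  σ[f>=3]((S ⋈[b=e] R)) → 3

== RESULT ==
b | v | w | e | f
1 | p | q | 1 | 5
1 | t | q | 1 | 5
9 | r | q | 9 | 6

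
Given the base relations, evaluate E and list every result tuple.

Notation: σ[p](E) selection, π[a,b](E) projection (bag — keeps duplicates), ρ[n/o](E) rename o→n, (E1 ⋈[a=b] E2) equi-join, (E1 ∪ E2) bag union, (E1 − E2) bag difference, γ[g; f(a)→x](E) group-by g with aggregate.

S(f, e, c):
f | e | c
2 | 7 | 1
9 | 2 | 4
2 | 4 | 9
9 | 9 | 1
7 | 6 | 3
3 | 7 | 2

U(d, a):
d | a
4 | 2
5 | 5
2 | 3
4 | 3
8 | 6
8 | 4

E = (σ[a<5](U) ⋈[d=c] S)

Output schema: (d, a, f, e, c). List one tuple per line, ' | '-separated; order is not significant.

Row counts bottom-up:
  U → 6
  σ[a<5](U) → 4
  S → 6
  (σ[a<5](U) ⋈[d=c] S) → 3

== RESULT ==
d | a | f | e | c
2 | 3 | 3 | 7 | 2
4 | 2 | 9 | 2 | 4
4 | 3 | 9 | 2 | 4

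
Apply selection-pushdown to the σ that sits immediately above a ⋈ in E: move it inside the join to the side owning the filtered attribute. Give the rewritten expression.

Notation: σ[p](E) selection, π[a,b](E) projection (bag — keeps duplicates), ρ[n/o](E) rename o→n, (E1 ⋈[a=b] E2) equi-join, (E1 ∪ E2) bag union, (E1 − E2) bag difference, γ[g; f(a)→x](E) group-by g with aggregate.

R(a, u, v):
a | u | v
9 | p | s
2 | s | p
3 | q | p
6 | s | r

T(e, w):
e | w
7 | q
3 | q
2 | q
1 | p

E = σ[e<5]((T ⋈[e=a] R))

σ filters on e, owned by the left side.
E' = (σ[e<5](T) ⋈[e=a] R)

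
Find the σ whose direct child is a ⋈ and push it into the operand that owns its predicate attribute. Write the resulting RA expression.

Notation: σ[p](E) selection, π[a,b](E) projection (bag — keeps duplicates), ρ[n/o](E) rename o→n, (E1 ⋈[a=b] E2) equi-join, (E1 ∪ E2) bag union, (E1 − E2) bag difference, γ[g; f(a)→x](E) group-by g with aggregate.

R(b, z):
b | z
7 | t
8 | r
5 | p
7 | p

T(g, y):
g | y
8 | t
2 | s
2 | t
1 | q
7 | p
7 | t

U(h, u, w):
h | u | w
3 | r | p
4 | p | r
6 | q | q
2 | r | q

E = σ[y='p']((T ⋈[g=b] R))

σ filters on y, owned by the left side.
E' = (σ[y='p'](T) ⋈[g=b] R)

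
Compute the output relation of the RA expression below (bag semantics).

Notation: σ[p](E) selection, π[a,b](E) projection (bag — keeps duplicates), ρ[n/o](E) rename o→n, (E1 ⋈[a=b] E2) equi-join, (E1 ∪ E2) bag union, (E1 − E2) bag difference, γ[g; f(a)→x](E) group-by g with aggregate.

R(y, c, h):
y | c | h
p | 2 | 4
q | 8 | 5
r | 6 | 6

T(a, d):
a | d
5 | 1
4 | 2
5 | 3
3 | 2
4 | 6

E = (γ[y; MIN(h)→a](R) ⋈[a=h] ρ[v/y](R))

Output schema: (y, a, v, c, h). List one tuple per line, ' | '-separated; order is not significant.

Per-node cardinality:
  R → 3
  γ[y; MIN(h)→a](R) → 3
  R → 3
  ρ[v/y](R) → 3
  (γ[y; MIN(h)→a](R) ⋈[a=h] ρ[v/y](R)) → 3

== RESULT ==
y | a | v | c | h
p | 4 | p | 2 | 4
q | 5 | q | 8 | 5
r | 6 | r | 6 | 6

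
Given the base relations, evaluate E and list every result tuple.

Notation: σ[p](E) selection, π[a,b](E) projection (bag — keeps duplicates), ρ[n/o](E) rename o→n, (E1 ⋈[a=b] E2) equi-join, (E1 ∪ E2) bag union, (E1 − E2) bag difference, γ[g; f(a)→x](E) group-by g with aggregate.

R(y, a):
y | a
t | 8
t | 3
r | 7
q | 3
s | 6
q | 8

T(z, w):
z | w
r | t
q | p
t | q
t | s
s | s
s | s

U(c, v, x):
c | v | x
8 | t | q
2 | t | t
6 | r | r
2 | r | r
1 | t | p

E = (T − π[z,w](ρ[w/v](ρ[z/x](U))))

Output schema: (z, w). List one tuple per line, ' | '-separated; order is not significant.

Per-node cardinality:
  T → 6
  U → 5
  ρ[z/x](U) → 5
  ρ[w/v](ρ[z/x](U)) → 5
  π[z,w](ρ[w/v](ρ[z/x](U))) → 5
  (T − π[z,w](ρ[w/v](ρ[z/x](U)))) → 6

== RESULT ==
z | w
q | p
r | t
s | s
s | s
t | q
t | s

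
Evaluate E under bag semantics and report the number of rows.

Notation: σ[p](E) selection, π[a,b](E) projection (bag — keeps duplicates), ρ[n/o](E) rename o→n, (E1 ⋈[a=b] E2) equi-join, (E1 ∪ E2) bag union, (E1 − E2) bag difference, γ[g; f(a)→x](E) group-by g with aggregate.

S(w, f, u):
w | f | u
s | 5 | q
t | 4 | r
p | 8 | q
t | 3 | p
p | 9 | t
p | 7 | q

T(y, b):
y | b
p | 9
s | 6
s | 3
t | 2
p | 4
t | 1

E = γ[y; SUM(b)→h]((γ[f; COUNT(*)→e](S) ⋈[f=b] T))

Subexpression sizes:
  S → 6
  γ[f; COUNT(*)→e](S) → 6
  T → 6
  (γ[f; COUNT(*)→e](S) ⋈[f=b] T) → 3
  γ[y; SUM(b)→h]((γ[f; COUNT(*)→e](S) ⋈[f=b] T)) → 2

|E| = 2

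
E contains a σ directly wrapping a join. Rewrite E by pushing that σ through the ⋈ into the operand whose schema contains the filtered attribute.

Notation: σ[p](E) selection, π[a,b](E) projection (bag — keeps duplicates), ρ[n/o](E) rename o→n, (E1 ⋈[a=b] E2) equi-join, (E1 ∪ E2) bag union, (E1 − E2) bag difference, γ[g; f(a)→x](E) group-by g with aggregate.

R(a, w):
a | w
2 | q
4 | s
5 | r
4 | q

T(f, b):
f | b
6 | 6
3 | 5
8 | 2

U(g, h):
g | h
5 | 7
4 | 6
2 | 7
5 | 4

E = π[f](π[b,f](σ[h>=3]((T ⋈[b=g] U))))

σ filters on h, owned by the right side.
E' = π[f](π[b,f]((T ⋈[b=g] σ[h>=3](U))))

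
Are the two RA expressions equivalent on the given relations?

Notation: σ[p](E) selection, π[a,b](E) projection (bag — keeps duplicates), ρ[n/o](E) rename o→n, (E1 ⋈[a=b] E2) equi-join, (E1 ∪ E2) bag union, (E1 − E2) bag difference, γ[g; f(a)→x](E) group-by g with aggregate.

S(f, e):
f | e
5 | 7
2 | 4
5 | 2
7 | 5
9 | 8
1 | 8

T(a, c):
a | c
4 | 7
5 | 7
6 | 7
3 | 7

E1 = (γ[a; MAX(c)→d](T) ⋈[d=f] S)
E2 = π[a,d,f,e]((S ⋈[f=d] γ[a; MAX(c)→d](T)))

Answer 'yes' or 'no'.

E1 subexpression sizes:
  T → 4
  γ[a; MAX(c)→d](T) → 4
  S → 6
  (γ[a; MAX(c)→d](T) ⋈[d=f] S) → 4
E2 subexpression sizes:
  S → 6
  T → 4
  γ[a; MAX(c)→d](T) → 4
  (S ⋈[f=d] γ[a; MAX(c)→d](T)) → 4
  π[a,d,f,e]((S ⋈[f=d] γ[a; MAX(c)→d](T))) → 4

E1 and E2 produce the same multiset:
a | d | f | e
3 | 7 | 7 | 5
4 | 7 | 7 | 5
5 | 7 | 7 | 5
6 | 7 | 7 | 5

yes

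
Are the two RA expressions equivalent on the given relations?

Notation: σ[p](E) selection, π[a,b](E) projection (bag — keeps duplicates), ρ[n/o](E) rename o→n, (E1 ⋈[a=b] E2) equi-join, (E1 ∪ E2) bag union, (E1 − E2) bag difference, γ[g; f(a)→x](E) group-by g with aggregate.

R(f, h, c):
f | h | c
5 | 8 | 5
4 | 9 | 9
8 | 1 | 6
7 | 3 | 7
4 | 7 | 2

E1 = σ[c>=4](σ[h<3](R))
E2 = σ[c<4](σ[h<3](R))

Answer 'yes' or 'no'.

E1 per-node cardinality:
  R → 5
  σ[h<3](R) → 1
  σ[c>=4](σ[h<3](R)) → 1
E2 per-node cardinality:
  R → 5
  σ[h<3](R) → 1
  σ[c<4](σ[h<3](R)) → 0

E1 result:
f | h | c
8 | 1 | 6
E2 result:
f | h | c
(0 rows)
Witness: (8, 1, 6) appears 1× in E1 but 0× in E2.

no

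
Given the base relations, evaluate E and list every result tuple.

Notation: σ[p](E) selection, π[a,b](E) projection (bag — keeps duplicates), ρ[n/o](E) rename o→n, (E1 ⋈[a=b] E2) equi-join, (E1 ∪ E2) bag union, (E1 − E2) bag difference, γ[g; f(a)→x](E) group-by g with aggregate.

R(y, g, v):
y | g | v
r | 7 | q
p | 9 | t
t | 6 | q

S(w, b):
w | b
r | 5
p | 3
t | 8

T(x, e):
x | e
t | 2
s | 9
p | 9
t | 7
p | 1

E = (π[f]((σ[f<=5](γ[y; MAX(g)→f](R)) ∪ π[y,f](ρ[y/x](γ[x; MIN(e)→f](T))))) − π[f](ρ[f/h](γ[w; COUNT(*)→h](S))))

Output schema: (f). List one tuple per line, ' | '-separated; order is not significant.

Stepwise |·|:
  R → 3
  γ[y; MAX(g)→f](R) → 3
  σ[f<=5](γ[y; MAX(g)→f](R)) → 0
  T → 5
  γ[x; MIN(e)→f](T) → 3
  ρ[y/x](γ[x; MIN(e)→f](T)) → 3
  π[y,f](ρ[y/x](γ[x; MIN(e)→f](T))) → 3
  (σ[f<=5](γ[y; MAX(g)→f](R)) ∪ π[y,f](ρ[y/x](γ[x; MIN(e)→f](T)))) → 3
  π[f]((σ[f<=5](γ[y; MAX(g)→f](R)) ∪ π[y,f](ρ[y/x](γ[x; MIN(e)→f](T))))) → 3
  S → 3
  γ[w; COUNT(*)→h](S) → 3
  ρ[f/h](γ[w; COUNT(*)→h](S)) → 3
  π[f](ρ[f/h](γ[w; COUNT(*)→h](S))) → 3
  (π[f]((σ[f<=5](γ[y; MAX(g)→f](R)) ∪ π[y,f](ρ[y/x](γ[x; MIN(e)→f](T))))) − π[f](ρ[f/h](γ[w; COUNT(*)→h](S)))) → 2

== RESULT ==
f
2
9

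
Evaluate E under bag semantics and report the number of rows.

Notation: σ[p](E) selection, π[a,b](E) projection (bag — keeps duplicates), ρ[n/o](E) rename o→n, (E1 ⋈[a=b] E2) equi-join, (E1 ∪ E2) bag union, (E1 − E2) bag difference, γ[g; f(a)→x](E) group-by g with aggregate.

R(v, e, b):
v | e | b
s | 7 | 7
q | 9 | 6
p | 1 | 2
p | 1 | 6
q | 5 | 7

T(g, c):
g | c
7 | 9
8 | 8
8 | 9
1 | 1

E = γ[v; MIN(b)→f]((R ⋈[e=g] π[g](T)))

Row counts bottom-up:
  R → 5
  T → 4
  π[g](T) → 4
  (R ⋈[e=g] π[g](T)) → 3
  γ[v; MIN(b)→f]((R ⋈[e=g] π[g](T))) → 2

|E| = 2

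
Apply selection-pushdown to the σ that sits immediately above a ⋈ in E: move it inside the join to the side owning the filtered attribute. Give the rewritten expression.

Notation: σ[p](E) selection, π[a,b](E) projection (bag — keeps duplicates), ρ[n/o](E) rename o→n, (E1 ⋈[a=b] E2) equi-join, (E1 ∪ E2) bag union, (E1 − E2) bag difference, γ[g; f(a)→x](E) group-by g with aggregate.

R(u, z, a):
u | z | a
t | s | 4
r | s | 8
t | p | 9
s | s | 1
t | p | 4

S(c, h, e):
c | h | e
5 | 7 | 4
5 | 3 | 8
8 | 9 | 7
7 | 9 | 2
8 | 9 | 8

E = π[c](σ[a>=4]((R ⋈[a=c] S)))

σ filters on a, owned by the left side.
E' = π[c]((σ[a>=4](R) ⋈[a=c] S))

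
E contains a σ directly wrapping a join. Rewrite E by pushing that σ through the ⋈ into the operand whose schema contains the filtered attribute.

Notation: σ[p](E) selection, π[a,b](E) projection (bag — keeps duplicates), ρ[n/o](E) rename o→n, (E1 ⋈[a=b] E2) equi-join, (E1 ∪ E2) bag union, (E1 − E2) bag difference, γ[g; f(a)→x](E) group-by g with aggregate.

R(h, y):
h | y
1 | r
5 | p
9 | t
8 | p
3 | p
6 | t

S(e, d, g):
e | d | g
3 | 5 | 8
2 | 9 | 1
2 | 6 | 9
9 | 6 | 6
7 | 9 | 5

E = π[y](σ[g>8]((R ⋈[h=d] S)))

σ filters on g, owned by the right side.
E' = π[y]((R ⋈[h=d] σ[g>8](S)))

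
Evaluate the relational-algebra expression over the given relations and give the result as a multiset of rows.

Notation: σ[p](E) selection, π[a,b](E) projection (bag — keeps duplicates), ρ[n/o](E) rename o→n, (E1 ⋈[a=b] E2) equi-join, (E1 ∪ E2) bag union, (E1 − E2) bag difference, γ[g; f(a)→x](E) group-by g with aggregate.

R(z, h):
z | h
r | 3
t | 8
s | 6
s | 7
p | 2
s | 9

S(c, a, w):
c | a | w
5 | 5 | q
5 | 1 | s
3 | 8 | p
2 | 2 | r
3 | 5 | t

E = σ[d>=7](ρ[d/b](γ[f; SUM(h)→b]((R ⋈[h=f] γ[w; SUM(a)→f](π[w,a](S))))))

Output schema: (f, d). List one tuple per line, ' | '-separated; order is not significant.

Stepwise |·|:
  R → 6
  S → 5
  π[w,a](S) → 5
  γ[w; SUM(a)→f](π[w,a](S)) → 5
  (R ⋈[h=f] γ[w; SUM(a)→f](π[w,a](S))) → 2
  γ[f; SUM(h)→b]((R ⋈[h=f] γ[w; SUM(a)→f](π[w,a](S)))) → 2
  ρ[d/b](γ[f; SUM(h)→b]((R ⋈[h=f] γ[w; SUM(a)→f](π[w,a](S))))) → 2
  σ[d>=7](ρ[d/b](γ[f; SUM(h)→b]((R ⋈[h=f] γ[w; SUM(a)→f](π[w,a](S)))))) → 1

== RESULT ==
f | d
8 | 8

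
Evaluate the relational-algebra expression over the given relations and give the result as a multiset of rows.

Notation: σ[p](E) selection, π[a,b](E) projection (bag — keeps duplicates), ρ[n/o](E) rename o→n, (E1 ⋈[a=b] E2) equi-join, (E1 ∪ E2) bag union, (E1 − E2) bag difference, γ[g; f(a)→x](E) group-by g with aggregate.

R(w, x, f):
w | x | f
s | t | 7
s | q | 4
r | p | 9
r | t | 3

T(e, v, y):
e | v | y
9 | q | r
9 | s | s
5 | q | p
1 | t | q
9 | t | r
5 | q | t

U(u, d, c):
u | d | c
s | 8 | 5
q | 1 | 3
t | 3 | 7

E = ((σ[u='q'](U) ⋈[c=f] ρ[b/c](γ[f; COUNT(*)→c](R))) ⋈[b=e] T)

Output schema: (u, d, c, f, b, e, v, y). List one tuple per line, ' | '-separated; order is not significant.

Stepwise |·|:
  U → 3
  σ[u='q'](U) → 1
  R → 4
  γ[f; COUNT(*)→c](R) → 4
  ρ[b/c](γ[f; COUNT(*)→c](R)) → 4
  (σ[u='q'](U) ⋈[c=f] ρ[b/c](γ[f; COUNT(*)→c](R))) → 1
  T → 6
  ((σ[u='q'](U) ⋈[c=f] ρ[b/c](γ[f; COUNT(*)→c](R))) ⋈[b=e] T) → 1

== RESULT ==
u | d | c | f | b | e | v | y
q | 1 | 3 | 3 | 1 | 1 | t | q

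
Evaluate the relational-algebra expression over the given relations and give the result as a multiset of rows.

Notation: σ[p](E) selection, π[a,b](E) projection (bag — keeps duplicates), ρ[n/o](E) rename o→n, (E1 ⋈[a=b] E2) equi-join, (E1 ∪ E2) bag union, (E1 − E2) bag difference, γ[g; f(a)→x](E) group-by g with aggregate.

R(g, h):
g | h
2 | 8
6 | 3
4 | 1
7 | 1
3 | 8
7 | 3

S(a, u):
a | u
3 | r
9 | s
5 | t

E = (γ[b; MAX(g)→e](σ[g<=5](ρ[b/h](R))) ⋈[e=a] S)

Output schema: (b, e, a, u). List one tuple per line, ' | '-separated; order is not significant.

Stepwise |·|:
  R → 6
  ρ[b/h](R) → 6
  σ[g<=5](ρ[b/h](R)) → 3
  γ[b; MAX(g)→e](σ[g<=5](ρ[b/h](R))) → 2
  S → 3
  (γ[b; MAX(g)→e](σ[g<=5](ρ[b/h](R))) ⋈[e=a] S) → 1

== RESULT ==
b | e | a | u
8 | 3 | 3 | r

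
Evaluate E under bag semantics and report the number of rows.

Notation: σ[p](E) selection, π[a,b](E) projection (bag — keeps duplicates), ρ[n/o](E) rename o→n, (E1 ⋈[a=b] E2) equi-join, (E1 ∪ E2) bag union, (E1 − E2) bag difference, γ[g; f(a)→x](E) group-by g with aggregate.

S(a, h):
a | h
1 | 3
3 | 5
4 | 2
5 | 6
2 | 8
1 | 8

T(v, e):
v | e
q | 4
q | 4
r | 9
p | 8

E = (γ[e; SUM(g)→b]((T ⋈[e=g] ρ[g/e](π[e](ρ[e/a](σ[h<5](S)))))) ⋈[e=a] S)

Per-node cardinality:
  T → 4
  S → 6
  σ[h<5](S) → 2
  ρ[e/a](σ[h<5](S)) → 2
  π[e](ρ[e/a](σ[h<5](S))) → 2
  ρ[g/e](π[e](ρ[e/a](σ[h<5](S)))) → 2
  (T ⋈[e=g] ρ[g/e](π[e](ρ[e/a](σ[h<5](S))))) → 2
  γ[e; SUM(g)→b]((T ⋈[e=g] ρ[g/e](π[e](ρ[e/a](σ[h<5](S)))))) → 1
  S → 6
  (γ[e; SUM(g)→b]((T ⋈[e=g] ρ[g/e](π[e](ρ[e/a](σ[h<5](S)))))) ⋈[e=a] S) → 1

|E| = 1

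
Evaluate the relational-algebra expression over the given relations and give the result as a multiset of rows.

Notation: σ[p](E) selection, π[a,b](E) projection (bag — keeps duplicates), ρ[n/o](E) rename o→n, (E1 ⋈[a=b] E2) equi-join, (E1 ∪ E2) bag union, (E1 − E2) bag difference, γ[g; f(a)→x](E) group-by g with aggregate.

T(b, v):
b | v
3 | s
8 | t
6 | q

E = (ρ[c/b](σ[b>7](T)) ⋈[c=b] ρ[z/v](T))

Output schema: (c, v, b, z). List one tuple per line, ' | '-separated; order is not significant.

Row counts bottom-up:
  T → 3
  σ[b>7](T) → 1
  ρ[c/b](σ[b>7](T)) → 1
  T → 3
  ρ[z/v](T) → 3
  (ρ[c/b](σ[b>7](T)) ⋈[c=b] ρ[z/v](T)) → 1

== RESULT ==
c | v | b | z
8 | t | 8 | t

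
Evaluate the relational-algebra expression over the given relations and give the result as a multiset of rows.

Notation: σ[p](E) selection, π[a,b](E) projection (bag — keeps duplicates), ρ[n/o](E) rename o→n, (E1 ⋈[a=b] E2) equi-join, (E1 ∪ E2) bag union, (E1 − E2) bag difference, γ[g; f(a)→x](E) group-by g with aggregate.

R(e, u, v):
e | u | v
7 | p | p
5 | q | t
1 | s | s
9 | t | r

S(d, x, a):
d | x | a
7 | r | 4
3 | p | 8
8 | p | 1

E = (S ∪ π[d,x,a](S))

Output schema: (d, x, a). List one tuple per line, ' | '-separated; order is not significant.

Row counts bottom-up:
  S → 3
  S → 3
  π[d,x,a](S) → 3
  (S ∪ π[d,x,a](S)) → 6

== RESULT ==
d | x | a
3 | p | 8
3 | p | 8
7 | r | 4
7 | r | 4
8 | p | 1
8 | p | 1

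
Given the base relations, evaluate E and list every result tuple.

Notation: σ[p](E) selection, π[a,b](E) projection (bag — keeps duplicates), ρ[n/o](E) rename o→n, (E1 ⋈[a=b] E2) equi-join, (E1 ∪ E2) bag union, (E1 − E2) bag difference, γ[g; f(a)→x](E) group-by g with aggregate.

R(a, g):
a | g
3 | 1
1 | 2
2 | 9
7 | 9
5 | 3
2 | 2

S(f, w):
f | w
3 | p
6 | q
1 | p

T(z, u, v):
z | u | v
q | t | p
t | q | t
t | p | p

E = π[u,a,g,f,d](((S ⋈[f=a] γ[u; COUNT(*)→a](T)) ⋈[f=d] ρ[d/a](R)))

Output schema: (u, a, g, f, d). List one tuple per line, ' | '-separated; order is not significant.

Row counts bottom-up:
  S → 3
  T → 3
  γ[u; COUNT(*)→a](T) → 3
  (S ⋈[f=a] γ[u; COUNT(*)→a](T)) → 3
  R → 6
  ρ[d/a](R) → 6
  ((S ⋈[f=a] γ[u; COUNT(*)→a](T)) ⋈[f=d] ρ[d/a](R)) → 3
  π[u,a,g,f,d](((S ⋈[f=a] γ[u; COUNT(*)→a](T)) ⋈[f=d] ρ[d/a](R))) → 3

== RESULT ==
u | a | g | f | d
p | 1 | 2 | 1 | 1
q | 1 | 2 | 1 | 1
t | 1 | 2 | 1 | 1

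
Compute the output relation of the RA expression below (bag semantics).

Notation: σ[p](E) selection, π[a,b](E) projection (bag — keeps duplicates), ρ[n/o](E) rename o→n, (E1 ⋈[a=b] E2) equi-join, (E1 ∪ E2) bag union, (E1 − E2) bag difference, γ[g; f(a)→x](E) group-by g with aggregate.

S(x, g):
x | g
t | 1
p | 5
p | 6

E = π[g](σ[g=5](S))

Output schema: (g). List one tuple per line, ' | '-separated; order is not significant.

Stepwise |·|:
  S → 3
  σ[g=5](S) → 1
  π[g](σ[g=5](S)) → 1

== RESULT ==
g
5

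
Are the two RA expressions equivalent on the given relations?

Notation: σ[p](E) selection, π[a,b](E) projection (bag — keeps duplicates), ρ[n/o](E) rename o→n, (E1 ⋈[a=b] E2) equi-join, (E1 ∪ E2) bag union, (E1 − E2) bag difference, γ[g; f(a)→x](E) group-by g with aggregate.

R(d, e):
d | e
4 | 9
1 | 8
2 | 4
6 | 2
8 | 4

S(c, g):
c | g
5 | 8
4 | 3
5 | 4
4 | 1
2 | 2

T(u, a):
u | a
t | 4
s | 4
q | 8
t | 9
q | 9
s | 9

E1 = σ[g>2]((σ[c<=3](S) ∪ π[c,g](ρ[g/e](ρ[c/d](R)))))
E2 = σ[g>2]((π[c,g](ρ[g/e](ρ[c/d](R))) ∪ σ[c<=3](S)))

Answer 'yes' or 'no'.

E1 subexpression sizes:
  S → 5
  σ[c<=3](S) → 1
  R → 5
  ρ[c/d](R) → 5
  ρ[g/e](ρ[c/d](R)) → 5
  π[c,g](ρ[g/e](ρ[c/d](R))) → 5
  (σ[c<=3](S) ∪ π[c,g](ρ[g/e](ρ[c/d](R)))) → 6
  σ[g>2]((σ[c<=3](S) ∪ π[c,g](ρ[g/e](ρ[c/d](R))))) → 4
E2 subexpression sizes:
  R → 5
  ρ[c/d](R) → 5
  ρ[g/e](ρ[c/d](R)) → 5
  π[c,g](ρ[g/e](ρ[c/d](R))) → 5
  S → 5
  σ[c<=3](S) → 1
  (π[c,g](ρ[g/e](ρ[c/d](R))) ∪ σ[c<=3](S)) → 6
  σ[g>2]((π[c,g](ρ[g/e](ρ[c/d](R))) ∪ σ[c<=3](S))) → 4

E1 and E2 produce the same multiset:
c | g
1 | 8
2 | 4
4 | 9
8 | 4

yes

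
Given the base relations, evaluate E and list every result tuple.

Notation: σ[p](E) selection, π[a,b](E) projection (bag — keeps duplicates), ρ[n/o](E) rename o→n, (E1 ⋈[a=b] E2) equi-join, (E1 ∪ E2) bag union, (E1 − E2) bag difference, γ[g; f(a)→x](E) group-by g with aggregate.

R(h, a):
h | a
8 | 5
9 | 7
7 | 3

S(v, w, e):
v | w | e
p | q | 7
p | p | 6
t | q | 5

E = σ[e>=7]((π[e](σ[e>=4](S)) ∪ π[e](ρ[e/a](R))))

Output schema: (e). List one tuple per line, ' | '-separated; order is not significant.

Per-node cardinality:
  S → 3
  σ[e>=4](S) → 3
  π[e](σ[e>=4](S)) → 3
  R → 3
  ρ[e/a](R) → 3
  π[e](ρ[e/a](R)) → 3
  (π[e](σ[e>=4](S)) ∪ π[e](ρ[e/a](R))) → 6
  σ[e>=7]((π[e](σ[e>=4](S)) ∪ π[e](ρ[e/a](R)))) → 2

== RESULT ==
e
7
7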